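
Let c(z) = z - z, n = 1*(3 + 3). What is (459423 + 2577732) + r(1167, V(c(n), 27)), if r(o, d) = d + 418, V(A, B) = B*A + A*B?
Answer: 3037573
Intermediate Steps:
n = 6 (n = 1*6 = 6)
c(z) = 0
V(A, B) = 2*A*B (V(A, B) = A*B + A*B = 2*A*B)
r(o, d) = 418 + d
(459423 + 2577732) + r(1167, V(c(n), 27)) = (459423 + 2577732) + (418 + 2*0*27) = 3037155 + (418 + 0) = 3037155 + 418 = 3037573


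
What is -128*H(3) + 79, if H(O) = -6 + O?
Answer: 463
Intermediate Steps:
-128*H(3) + 79 = -128*(-6 + 3) + 79 = -128*(-3) + 79 = 384 + 79 = 463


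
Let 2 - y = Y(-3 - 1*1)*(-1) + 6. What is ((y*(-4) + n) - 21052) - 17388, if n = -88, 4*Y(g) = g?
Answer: -38508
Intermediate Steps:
Y(g) = g/4
y = -5 (y = 2 - (((-3 - 1*1)/4)*(-1) + 6) = 2 - (((-3 - 1)/4)*(-1) + 6) = 2 - (((¼)*(-4))*(-1) + 6) = 2 - (-1*(-1) + 6) = 2 - (1 + 6) = 2 - 1*7 = 2 - 7 = -5)
((y*(-4) + n) - 21052) - 17388 = ((-5*(-4) - 88) - 21052) - 17388 = ((20 - 88) - 21052) - 17388 = (-68 - 21052) - 17388 = -21120 - 17388 = -38508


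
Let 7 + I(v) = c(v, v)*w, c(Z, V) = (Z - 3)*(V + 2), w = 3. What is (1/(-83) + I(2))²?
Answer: 2490084/6889 ≈ 361.46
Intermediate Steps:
c(Z, V) = (-3 + Z)*(2 + V)
I(v) = -25 - 3*v + 3*v² (I(v) = -7 + (-6 - 3*v + 2*v + v*v)*3 = -7 + (-6 - 3*v + 2*v + v²)*3 = -7 + (-6 + v² - v)*3 = -7 + (-18 - 3*v + 3*v²) = -25 - 3*v + 3*v²)
(1/(-83) + I(2))² = (1/(-83) + (-25 - 3*2 + 3*2²))² = (-1/83 + (-25 - 6 + 3*4))² = (-1/83 + (-25 - 6 + 12))² = (-1/83 - 19)² = (-1578/83)² = 2490084/6889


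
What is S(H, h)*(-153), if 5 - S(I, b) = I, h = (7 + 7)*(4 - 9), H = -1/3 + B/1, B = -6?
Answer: -1734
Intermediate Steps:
H = -19/3 (H = -1/3 - 6/1 = -1*⅓ - 6*1 = -⅓ - 6 = -19/3 ≈ -6.3333)
h = -70 (h = 14*(-5) = -70)
S(I, b) = 5 - I
S(H, h)*(-153) = (5 - 1*(-19/3))*(-153) = (5 + 19/3)*(-153) = (34/3)*(-153) = -1734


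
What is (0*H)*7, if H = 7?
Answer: 0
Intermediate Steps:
(0*H)*7 = (0*7)*7 = 0*7 = 0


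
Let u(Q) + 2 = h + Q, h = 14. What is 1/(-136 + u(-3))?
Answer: -1/127 ≈ -0.0078740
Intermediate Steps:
u(Q) = 12 + Q (u(Q) = -2 + (14 + Q) = 12 + Q)
1/(-136 + u(-3)) = 1/(-136 + (12 - 3)) = 1/(-136 + 9) = 1/(-127) = -1/127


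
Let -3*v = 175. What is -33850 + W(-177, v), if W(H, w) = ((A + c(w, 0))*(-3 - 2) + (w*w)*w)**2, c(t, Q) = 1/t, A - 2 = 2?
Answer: 35192583169242886/893025 ≈ 3.9408e+10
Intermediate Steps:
A = 4 (A = 2 + 2 = 4)
v = -175/3 (v = -1/3*175 = -175/3 ≈ -58.333)
W(H, w) = (-20 + w**3 - 5/w)**2 (W(H, w) = ((4 + 1/w)*(-3 - 2) + (w*w)*w)**2 = ((4 + 1/w)*(-5) + w**2*w)**2 = ((-20 - 5/w) + w**3)**2 = (-20 + w**3 - 5/w)**2)
-33850 + W(-177, v) = -33850 + (5 - 175*(20 - (-175/3)**3)/3)**2/(-175/3)**2 = -33850 + 9*(5 - 175*(20 - 1*(-5359375/27))/3)**2/30625 = -33850 + 9*(5 - 175*(20 + 5359375/27)/3)**2/30625 = -33850 + 9*(5 - 175/3*5359915/27)**2/30625 = -33850 + 9*(5 - 937985125/81)**2/30625 = -33850 + 9*(-937984720/81)**2/30625 = -33850 + (9/30625)*(879815334953478400/6561) = -33850 + 35192613398139136/893025 = 35192583169242886/893025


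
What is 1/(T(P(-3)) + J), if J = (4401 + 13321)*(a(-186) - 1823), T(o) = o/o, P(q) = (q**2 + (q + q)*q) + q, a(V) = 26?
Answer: -1/31846433 ≈ -3.1401e-8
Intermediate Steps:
P(q) = q + 3*q**2 (P(q) = (q**2 + (2*q)*q) + q = (q**2 + 2*q**2) + q = 3*q**2 + q = q + 3*q**2)
T(o) = 1
J = -31846434 (J = (4401 + 13321)*(26 - 1823) = 17722*(-1797) = -31846434)
1/(T(P(-3)) + J) = 1/(1 - 31846434) = 1/(-31846433) = -1/31846433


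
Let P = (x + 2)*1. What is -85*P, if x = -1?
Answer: -85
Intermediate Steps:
P = 1 (P = (-1 + 2)*1 = 1*1 = 1)
-85*P = -85*1 = -85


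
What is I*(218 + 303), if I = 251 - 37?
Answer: 111494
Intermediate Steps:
I = 214
I*(218 + 303) = 214*(218 + 303) = 214*521 = 111494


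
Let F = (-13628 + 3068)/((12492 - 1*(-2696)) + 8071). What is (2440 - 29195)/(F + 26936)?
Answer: -207431515/208831288 ≈ -0.99330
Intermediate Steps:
F = -3520/7753 (F = -10560/((12492 + 2696) + 8071) = -10560/(15188 + 8071) = -10560/23259 = -10560*1/23259 = -3520/7753 ≈ -0.45402)
(2440 - 29195)/(F + 26936) = (2440 - 29195)/(-3520/7753 + 26936) = -26755/208831288/7753 = -26755*7753/208831288 = -207431515/208831288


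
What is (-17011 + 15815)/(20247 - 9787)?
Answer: -299/2615 ≈ -0.11434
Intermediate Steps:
(-17011 + 15815)/(20247 - 9787) = -1196/10460 = -1196*1/10460 = -299/2615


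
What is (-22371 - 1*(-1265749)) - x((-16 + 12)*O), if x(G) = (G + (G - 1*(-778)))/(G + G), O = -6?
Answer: 29840659/24 ≈ 1.2434e+6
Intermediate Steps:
x(G) = (778 + 2*G)/(2*G) (x(G) = (G + (G + 778))/((2*G)) = (G + (778 + G))*(1/(2*G)) = (778 + 2*G)*(1/(2*G)) = (778 + 2*G)/(2*G))
(-22371 - 1*(-1265749)) - x((-16 + 12)*O) = (-22371 - 1*(-1265749)) - (389 + (-16 + 12)*(-6))/((-16 + 12)*(-6)) = (-22371 + 1265749) - (389 - 4*(-6))/((-4*(-6))) = 1243378 - (389 + 24)/24 = 1243378 - 413/24 = 29840659/24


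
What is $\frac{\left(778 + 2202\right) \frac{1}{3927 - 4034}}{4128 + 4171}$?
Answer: $- \frac{2980}{887993} \approx -0.0033559$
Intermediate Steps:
$\frac{\left(778 + 2202\right) \frac{1}{3927 - 4034}}{4128 + 4171} = \frac{2980 \frac{1}{-107}}{8299} = 2980 \left(- \frac{1}{107}\right) \frac{1}{8299} = \left(- \frac{2980}{107}\right) \frac{1}{8299} = - \frac{2980}{887993}$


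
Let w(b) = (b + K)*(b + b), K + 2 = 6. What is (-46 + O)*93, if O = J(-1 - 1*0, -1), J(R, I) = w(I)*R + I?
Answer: -3813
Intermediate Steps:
K = 4 (K = -2 + 6 = 4)
w(b) = 2*b*(4 + b) (w(b) = (b + 4)*(b + b) = (4 + b)*(2*b) = 2*b*(4 + b))
J(R, I) = I + 2*I*R*(4 + I) (J(R, I) = (2*I*(4 + I))*R + I = 2*I*R*(4 + I) + I = I + 2*I*R*(4 + I))
O = 5 (O = -(1 + 2*(-1 - 1*0)*(4 - 1)) = -(1 + 2*(-1 + 0)*3) = -(1 + 2*(-1)*3) = -(1 - 6) = -1*(-5) = 5)
(-46 + O)*93 = (-46 + 5)*93 = -41*93 = -3813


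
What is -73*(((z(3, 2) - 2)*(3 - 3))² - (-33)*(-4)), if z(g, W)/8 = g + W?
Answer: 9636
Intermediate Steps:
z(g, W) = 8*W + 8*g (z(g, W) = 8*(g + W) = 8*(W + g) = 8*W + 8*g)
-73*(((z(3, 2) - 2)*(3 - 3))² - (-33)*(-4)) = -73*((((8*2 + 8*3) - 2)*(3 - 3))² - (-33)*(-4)) = -73*((((16 + 24) - 2)*0)² - 1*132) = -73*(((40 - 2)*0)² - 132) = -73*((38*0)² - 132) = -73*(0² - 132) = -73*(0 - 132) = -73*(-132) = 9636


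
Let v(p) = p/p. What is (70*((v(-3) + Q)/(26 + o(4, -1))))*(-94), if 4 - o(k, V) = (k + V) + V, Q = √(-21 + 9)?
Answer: -235 - 470*I*√3 ≈ -235.0 - 814.06*I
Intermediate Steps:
Q = 2*I*√3 (Q = √(-12) = 2*I*√3 ≈ 3.4641*I)
v(p) = 1
o(k, V) = 4 - k - 2*V (o(k, V) = 4 - ((k + V) + V) = 4 - ((V + k) + V) = 4 - (k + 2*V) = 4 + (-k - 2*V) = 4 - k - 2*V)
(70*((v(-3) + Q)/(26 + o(4, -1))))*(-94) = (70*((1 + 2*I*√3)/(26 + (4 - 1*4 - 2*(-1)))))*(-94) = (70*((1 + 2*I*√3)/(26 + (4 - 4 + 2))))*(-94) = (70*((1 + 2*I*√3)/(26 + 2)))*(-94) = (70*((1 + 2*I*√3)/28))*(-94) = (70*((1 + 2*I*√3)*(1/28)))*(-94) = (70*(1/28 + I*√3/14))*(-94) = (5/2 + 5*I*√3)*(-94) = -235 - 470*I*√3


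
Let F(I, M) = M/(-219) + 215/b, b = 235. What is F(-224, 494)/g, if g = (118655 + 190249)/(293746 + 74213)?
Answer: -1692734053/1059849624 ≈ -1.5971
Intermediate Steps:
F(I, M) = 43/47 - M/219 (F(I, M) = M/(-219) + 215/235 = M*(-1/219) + 215*(1/235) = -M/219 + 43/47 = 43/47 - M/219)
g = 102968/122653 (g = 308904/367959 = 308904*(1/367959) = 102968/122653 ≈ 0.83951)
F(-224, 494)/g = (43/47 - 1/219*494)/(102968/122653) = (43/47 - 494/219)*(122653/102968) = -13801/10293*122653/102968 = -1692734053/1059849624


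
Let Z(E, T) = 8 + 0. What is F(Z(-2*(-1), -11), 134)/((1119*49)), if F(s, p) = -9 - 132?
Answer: -47/18277 ≈ -0.0025715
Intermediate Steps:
Z(E, T) = 8
F(s, p) = -141
F(Z(-2*(-1), -11), 134)/((1119*49)) = -141/(1119*49) = -141/54831 = -141*1/54831 = -47/18277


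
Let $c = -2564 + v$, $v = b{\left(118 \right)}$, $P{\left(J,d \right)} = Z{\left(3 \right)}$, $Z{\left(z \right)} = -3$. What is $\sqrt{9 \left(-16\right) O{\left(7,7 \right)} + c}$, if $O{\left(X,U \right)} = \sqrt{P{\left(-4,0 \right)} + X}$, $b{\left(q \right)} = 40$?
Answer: $2 i \sqrt{703} \approx 53.028 i$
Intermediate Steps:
$P{\left(J,d \right)} = -3$
$v = 40$
$O{\left(X,U \right)} = \sqrt{-3 + X}$
$c = -2524$ ($c = -2564 + 40 = -2524$)
$\sqrt{9 \left(-16\right) O{\left(7,7 \right)} + c} = \sqrt{9 \left(-16\right) \sqrt{-3 + 7} - 2524} = \sqrt{- 144 \sqrt{4} - 2524} = \sqrt{\left(-144\right) 2 - 2524} = \sqrt{-288 - 2524} = \sqrt{-2812} = 2 i \sqrt{703}$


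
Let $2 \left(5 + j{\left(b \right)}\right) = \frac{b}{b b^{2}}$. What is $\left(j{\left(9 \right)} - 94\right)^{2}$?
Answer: $\frac{257185369}{26244} \approx 9799.8$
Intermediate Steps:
$j{\left(b \right)} = -5 + \frac{1}{2 b^{2}}$ ($j{\left(b \right)} = -5 + \frac{b \frac{1}{b b^{2}}}{2} = -5 + \frac{b \frac{1}{b^{3}}}{2} = -5 + \frac{1}{2 b^{2}}$)
$\left(j{\left(9 \right)} - 94\right)^{2} = \left(\left(-5 + \frac{1}{2 \cdot 81}\right) - 94\right)^{2} = \left(\left(-5 + \frac{1}{2} \cdot \frac{1}{81}\right) - 94\right)^{2} = \left(\left(-5 + \frac{1}{162}\right) - 94\right)^{2} = \left(- \frac{809}{162} - 94\right)^{2} = \left(- \frac{16037}{162}\right)^{2} = \frac{257185369}{26244}$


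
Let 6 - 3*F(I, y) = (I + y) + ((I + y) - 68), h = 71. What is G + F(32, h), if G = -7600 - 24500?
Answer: -32144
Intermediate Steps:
G = -32100
F(I, y) = 74/3 - 2*I/3 - 2*y/3 (F(I, y) = 2 - ((I + y) + ((I + y) - 68))/3 = 2 - ((I + y) + (-68 + I + y))/3 = 2 - (-68 + 2*I + 2*y)/3 = 2 + (68/3 - 2*I/3 - 2*y/3) = 74/3 - 2*I/3 - 2*y/3)
G + F(32, h) = -32100 + (74/3 - ⅔*32 - ⅔*71) = -32100 + (74/3 - 64/3 - 142/3) = -32100 - 44 = -32144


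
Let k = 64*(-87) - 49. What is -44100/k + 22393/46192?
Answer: 2162848681/259460464 ≈ 8.3360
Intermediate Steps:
k = -5617 (k = -5568 - 49 = -5617)
-44100/k + 22393/46192 = -44100/(-5617) + 22393/46192 = -44100*(-1/5617) + 22393*(1/46192) = 44100/5617 + 22393/46192 = 2162848681/259460464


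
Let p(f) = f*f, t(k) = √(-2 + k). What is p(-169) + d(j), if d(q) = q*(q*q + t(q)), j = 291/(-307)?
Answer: 826371984352/28934443 - 291*I*√277835/94249 ≈ 28560.0 - 1.6275*I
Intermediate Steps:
p(f) = f²
j = -291/307 (j = 291*(-1/307) = -291/307 ≈ -0.94788)
d(q) = q*(q² + √(-2 + q)) (d(q) = q*(q*q + √(-2 + q)) = q*(q² + √(-2 + q)))
p(-169) + d(j) = (-169)² - 291*((-291/307)² + √(-2 - 291/307))/307 = 28561 - 291*(84681/94249 + √(-905/307))/307 = 28561 - 291*(84681/94249 + I*√277835/307)/307 = 28561 + (-24642171/28934443 - 291*I*√277835/94249) = 826371984352/28934443 - 291*I*√277835/94249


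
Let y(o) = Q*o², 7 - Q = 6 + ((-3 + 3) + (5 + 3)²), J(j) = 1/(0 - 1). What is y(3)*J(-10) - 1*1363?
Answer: -796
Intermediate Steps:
J(j) = -1 (J(j) = 1/(-1) = -1)
Q = -63 (Q = 7 - (6 + ((-3 + 3) + (5 + 3)²)) = 7 - (6 + (0 + 8²)) = 7 - (6 + (0 + 64)) = 7 - (6 + 64) = 7 - 1*70 = 7 - 70 = -63)
y(o) = -63*o²
y(3)*J(-10) - 1*1363 = -63*3²*(-1) - 1*1363 = -63*9*(-1) - 1363 = -567*(-1) - 1363 = 567 - 1363 = -796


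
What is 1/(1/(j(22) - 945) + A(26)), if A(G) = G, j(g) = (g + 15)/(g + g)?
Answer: 41543/1080074 ≈ 0.038463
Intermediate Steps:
j(g) = (15 + g)/(2*g) (j(g) = (15 + g)/((2*g)) = (15 + g)*(1/(2*g)) = (15 + g)/(2*g))
1/(1/(j(22) - 945) + A(26)) = 1/(1/((1/2)*(15 + 22)/22 - 945) + 26) = 1/(1/((1/2)*(1/22)*37 - 945) + 26) = 1/(1/(37/44 - 945) + 26) = 1/(1/(-41543/44) + 26) = 1/(-44/41543 + 26) = 1/(1080074/41543) = 41543/1080074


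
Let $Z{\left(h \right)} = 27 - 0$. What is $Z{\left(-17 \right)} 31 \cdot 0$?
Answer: $0$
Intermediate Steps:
$Z{\left(h \right)} = 27$ ($Z{\left(h \right)} = 27 + 0 = 27$)
$Z{\left(-17 \right)} 31 \cdot 0 = 27 \cdot 31 \cdot 0 = 27 \cdot 0 = 0$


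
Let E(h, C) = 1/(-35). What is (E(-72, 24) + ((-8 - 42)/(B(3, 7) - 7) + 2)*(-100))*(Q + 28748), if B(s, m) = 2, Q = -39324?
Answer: 444202576/35 ≈ 1.2692e+7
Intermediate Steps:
E(h, C) = -1/35
(E(-72, 24) + ((-8 - 42)/(B(3, 7) - 7) + 2)*(-100))*(Q + 28748) = (-1/35 + ((-8 - 42)/(2 - 7) + 2)*(-100))*(-39324 + 28748) = (-1/35 + (-50/(-5) + 2)*(-100))*(-10576) = (-1/35 + (-50*(-1/5) + 2)*(-100))*(-10576) = (-1/35 + (10 + 2)*(-100))*(-10576) = (-1/35 + 12*(-100))*(-10576) = (-1/35 - 1200)*(-10576) = -42001/35*(-10576) = 444202576/35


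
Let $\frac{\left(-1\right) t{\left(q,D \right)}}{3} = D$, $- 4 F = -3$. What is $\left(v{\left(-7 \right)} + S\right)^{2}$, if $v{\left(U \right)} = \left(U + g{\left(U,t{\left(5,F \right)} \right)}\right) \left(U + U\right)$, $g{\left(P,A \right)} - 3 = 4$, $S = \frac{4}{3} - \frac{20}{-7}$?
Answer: $\frac{7744}{441} \approx 17.56$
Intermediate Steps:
$F = \frac{3}{4}$ ($F = \left(- \frac{1}{4}\right) \left(-3\right) = \frac{3}{4} \approx 0.75$)
$S = \frac{88}{21}$ ($S = 4 \cdot \frac{1}{3} - - \frac{20}{7} = \frac{4}{3} + \frac{20}{7} = \frac{88}{21} \approx 4.1905$)
$t{\left(q,D \right)} = - 3 D$
$g{\left(P,A \right)} = 7$ ($g{\left(P,A \right)} = 3 + 4 = 7$)
$v{\left(U \right)} = 2 U \left(7 + U\right)$ ($v{\left(U \right)} = \left(U + 7\right) \left(U + U\right) = \left(7 + U\right) 2 U = 2 U \left(7 + U\right)$)
$\left(v{\left(-7 \right)} + S\right)^{2} = \left(2 \left(-7\right) \left(7 - 7\right) + \frac{88}{21}\right)^{2} = \left(2 \left(-7\right) 0 + \frac{88}{21}\right)^{2} = \left(0 + \frac{88}{21}\right)^{2} = \left(\frac{88}{21}\right)^{2} = \frac{7744}{441}$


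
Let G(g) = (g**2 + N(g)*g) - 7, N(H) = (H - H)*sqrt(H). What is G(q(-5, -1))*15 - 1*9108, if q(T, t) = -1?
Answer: -9198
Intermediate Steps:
N(H) = 0 (N(H) = 0*sqrt(H) = 0)
G(g) = -7 + g**2 (G(g) = (g**2 + 0*g) - 7 = (g**2 + 0) - 7 = g**2 - 7 = -7 + g**2)
G(q(-5, -1))*15 - 1*9108 = (-7 + (-1)**2)*15 - 1*9108 = (-7 + 1)*15 - 9108 = -6*15 - 9108 = -90 - 9108 = -9198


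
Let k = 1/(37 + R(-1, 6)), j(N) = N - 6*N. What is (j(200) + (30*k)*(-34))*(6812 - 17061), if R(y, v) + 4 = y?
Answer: 84605495/8 ≈ 1.0576e+7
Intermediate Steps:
j(N) = -5*N
R(y, v) = -4 + y
k = 1/32 (k = 1/(37 + (-4 - 1)) = 1/(37 - 5) = 1/32 ≈ 0.031250)
(j(200) + (30*k)*(-34))*(6812 - 17061) = (-5*200 + (30*(1/32))*(-34))*(6812 - 17061) = (-1000 + (15/16)*(-34))*(-10249) = (-1000 - 255/8)*(-10249) = -8255/8*(-10249) = 84605495/8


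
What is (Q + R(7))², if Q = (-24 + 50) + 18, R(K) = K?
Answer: 2601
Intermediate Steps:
Q = 44 (Q = 26 + 18 = 44)
(Q + R(7))² = (44 + 7)² = 51² = 2601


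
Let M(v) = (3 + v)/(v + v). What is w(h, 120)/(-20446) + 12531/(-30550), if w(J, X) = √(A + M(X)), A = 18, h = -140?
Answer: -12531/30550 - √7405/408920 ≈ -0.41039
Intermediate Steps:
M(v) = (3 + v)/(2*v) (M(v) = (3 + v)/((2*v)) = (3 + v)*(1/(2*v)) = (3 + v)/(2*v))
w(J, X) = √(18 + (3 + X)/(2*X))
w(h, 120)/(-20446) + 12531/(-30550) = (√(74 + 6/120)/2)/(-20446) + 12531/(-30550) = (√(74 + 6*(1/120))/2)*(-1/20446) + 12531*(-1/30550) = (√(74 + 1/20)/2)*(-1/20446) - 12531/30550 = (√(1481/20)/2)*(-1/20446) - 12531/30550 = ((√7405/10)/2)*(-1/20446) - 12531/30550 = (√7405/20)*(-1/20446) - 12531/30550 = -√7405/408920 - 12531/30550 = -12531/30550 - √7405/408920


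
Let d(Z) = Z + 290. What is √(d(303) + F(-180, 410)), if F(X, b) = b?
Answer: √1003 ≈ 31.670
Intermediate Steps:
d(Z) = 290 + Z
√(d(303) + F(-180, 410)) = √((290 + 303) + 410) = √(593 + 410) = √1003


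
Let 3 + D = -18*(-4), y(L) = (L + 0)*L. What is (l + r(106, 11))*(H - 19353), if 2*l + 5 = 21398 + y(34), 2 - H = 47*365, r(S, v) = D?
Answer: -414105811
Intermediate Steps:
y(L) = L² (y(L) = L*L = L²)
D = 69 (D = -3 - 18*(-4) = -3 + 72 = 69)
r(S, v) = 69
H = -17153 (H = 2 - 47*365 = 2 - 1*17155 = 2 - 17155 = -17153)
l = 22549/2 (l = -5/2 + (21398 + 34²)/2 = -5/2 + (21398 + 1156)/2 = -5/2 + (½)*22554 = -5/2 + 11277 = 22549/2 ≈ 11275.)
(l + r(106, 11))*(H - 19353) = (22549/2 + 69)*(-17153 - 19353) = (22687/2)*(-36506) = -414105811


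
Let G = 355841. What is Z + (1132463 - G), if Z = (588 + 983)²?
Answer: 3244663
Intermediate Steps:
Z = 2468041 (Z = 1571² = 2468041)
Z + (1132463 - G) = 2468041 + (1132463 - 1*355841) = 2468041 + (1132463 - 355841) = 2468041 + 776622 = 3244663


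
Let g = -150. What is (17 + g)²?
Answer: 17689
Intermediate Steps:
(17 + g)² = (17 - 150)² = (-133)² = 17689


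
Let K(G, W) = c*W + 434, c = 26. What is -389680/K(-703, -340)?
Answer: 194840/4203 ≈ 46.357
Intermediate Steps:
K(G, W) = 434 + 26*W (K(G, W) = 26*W + 434 = 434 + 26*W)
-389680/K(-703, -340) = -389680/(434 + 26*(-340)) = -389680/(434 - 8840) = -389680/(-8406) = -389680*(-1/8406) = 194840/4203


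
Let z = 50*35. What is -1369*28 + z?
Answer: -36582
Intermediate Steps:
z = 1750
-1369*28 + z = -1369*28 + 1750 = -38332 + 1750 = -36582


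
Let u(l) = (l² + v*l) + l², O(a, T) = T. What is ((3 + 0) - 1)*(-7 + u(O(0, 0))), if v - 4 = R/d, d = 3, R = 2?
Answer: -14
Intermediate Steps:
v = 14/3 (v = 4 + 2/3 = 4 + 2*(⅓) = 4 + ⅔ = 14/3 ≈ 4.6667)
u(l) = 2*l² + 14*l/3 (u(l) = (l² + 14*l/3) + l² = 2*l² + 14*l/3)
((3 + 0) - 1)*(-7 + u(O(0, 0))) = ((3 + 0) - 1)*(-7 + (⅔)*0*(7 + 3*0)) = (3 - 1)*(-7 + (⅔)*0*(7 + 0)) = 2*(-7 + (⅔)*0*7) = 2*(-7 + 0) = 2*(-7) = -14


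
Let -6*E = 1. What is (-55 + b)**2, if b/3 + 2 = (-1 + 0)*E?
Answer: 14641/4 ≈ 3660.3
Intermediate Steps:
E = -1/6 (E = -1/6*1 = -1/6 ≈ -0.16667)
b = -11/2 (b = -6 + 3*((-1 + 0)*(-1/6)) = -6 + 3*(-1*(-1/6)) = -6 + 3*(1/6) = -6 + 1/2 = -11/2 ≈ -5.5000)
(-55 + b)**2 = (-55 - 11/2)**2 = (-121/2)**2 = 14641/4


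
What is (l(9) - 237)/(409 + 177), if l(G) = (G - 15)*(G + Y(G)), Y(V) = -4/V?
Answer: -865/1758 ≈ -0.49204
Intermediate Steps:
l(G) = (-15 + G)*(G - 4/G) (l(G) = (G - 15)*(G - 4/G) = (-15 + G)*(G - 4/G))
(l(9) - 237)/(409 + 177) = ((-4 + 9**2 - 15*9 + 60/9) - 237)/(409 + 177) = ((-4 + 81 - 135 + 60*(1/9)) - 237)/586 = ((-4 + 81 - 135 + 20/3) - 237)*(1/586) = (-154/3 - 237)*(1/586) = -865/3*1/586 = -865/1758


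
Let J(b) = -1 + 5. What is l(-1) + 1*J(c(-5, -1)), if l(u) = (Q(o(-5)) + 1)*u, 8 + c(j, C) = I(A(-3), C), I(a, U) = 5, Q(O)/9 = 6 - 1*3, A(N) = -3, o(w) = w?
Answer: -24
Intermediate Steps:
Q(O) = 27 (Q(O) = 9*(6 - 1*3) = 9*(6 - 3) = 9*3 = 27)
c(j, C) = -3 (c(j, C) = -8 + 5 = -3)
l(u) = 28*u (l(u) = (27 + 1)*u = 28*u)
J(b) = 4
l(-1) + 1*J(c(-5, -1)) = 28*(-1) + 1*4 = -28 + 4 = -24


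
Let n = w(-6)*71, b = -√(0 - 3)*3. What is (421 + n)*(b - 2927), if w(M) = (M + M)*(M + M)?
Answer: -31157915 - 31935*I*√3 ≈ -3.1158e+7 - 55313.0*I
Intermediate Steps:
w(M) = 4*M² (w(M) = (2*M)*(2*M) = 4*M²)
b = -3*I*√3 (b = -√(-3)*3 = -I*√3*3 = -3*I*√3 ≈ -5.1962*I)
n = 10224 (n = (4*(-6)²)*71 = (4*36)*71 = 144*71 = 10224)
(421 + n)*(b - 2927) = (421 + 10224)*(-3*I*√3 - 2927) = 10645*(-2927 - 3*I*√3) = -31157915 - 31935*I*√3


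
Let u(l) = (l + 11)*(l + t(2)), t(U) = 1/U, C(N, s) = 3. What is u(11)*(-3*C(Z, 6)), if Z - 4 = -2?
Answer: -2277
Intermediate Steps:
Z = 2 (Z = 4 - 2 = 2)
t(U) = 1/U
u(l) = (1/2 + l)*(11 + l) (u(l) = (l + 11)*(l + 1/2) = (11 + l)*(l + 1/2) = (11 + l)*(1/2 + l) = (1/2 + l)*(11 + l))
u(11)*(-3*C(Z, 6)) = (11/2 + 11**2 + (23/2)*11)*(-3*3) = (11/2 + 121 + 253/2)*(-9) = 253*(-9) = -2277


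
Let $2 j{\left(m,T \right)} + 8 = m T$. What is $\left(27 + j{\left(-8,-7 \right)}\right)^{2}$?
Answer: $2601$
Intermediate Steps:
$j{\left(m,T \right)} = -4 + \frac{T m}{2}$ ($j{\left(m,T \right)} = -4 + \frac{m T}{2} = -4 + \frac{T m}{2}$)
$\left(27 + j{\left(-8,-7 \right)}\right)^{2} = \left(27 - \left(4 + \frac{7}{2} \left(-8\right)\right)\right)^{2} = \left(27 + \left(-4 + 28\right)\right)^{2} = \left(27 + 24\right)^{2} = 51^{2} = 2601$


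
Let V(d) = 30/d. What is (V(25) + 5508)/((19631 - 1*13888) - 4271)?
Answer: 13773/3680 ≈ 3.7427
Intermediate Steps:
(V(25) + 5508)/((19631 - 1*13888) - 4271) = (30/25 + 5508)/((19631 - 1*13888) - 4271) = (30*(1/25) + 5508)/((19631 - 13888) - 4271) = (6/5 + 5508)/(5743 - 4271) = (27546/5)/1472 = (27546/5)*(1/1472) = 13773/3680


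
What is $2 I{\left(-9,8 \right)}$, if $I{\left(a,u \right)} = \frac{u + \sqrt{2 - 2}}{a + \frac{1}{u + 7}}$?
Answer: $- \frac{120}{67} \approx -1.791$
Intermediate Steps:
$I{\left(a,u \right)} = \frac{u}{a + \frac{1}{7 + u}}$ ($I{\left(a,u \right)} = \frac{u + \sqrt{0}}{a + \frac{1}{7 + u}} = \frac{u + 0}{a + \frac{1}{7 + u}} = \frac{u}{a + \frac{1}{7 + u}}$)
$2 I{\left(-9,8 \right)} = 2 \frac{8 \left(7 + 8\right)}{1 + 7 \left(-9\right) - 72} = 2 \cdot 8 \frac{1}{1 - 63 - 72} \cdot 15 = 2 \cdot 8 \frac{1}{-134} \cdot 15 = 2 \cdot 8 \left(- \frac{1}{134}\right) 15 = 2 \left(- \frac{60}{67}\right) = - \frac{120}{67}$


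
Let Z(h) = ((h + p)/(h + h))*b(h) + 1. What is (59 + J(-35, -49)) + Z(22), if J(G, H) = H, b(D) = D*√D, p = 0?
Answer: 11 + 11*√22 ≈ 62.595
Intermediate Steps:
b(D) = D^(3/2)
Z(h) = 1 + h^(3/2)/2 (Z(h) = ((h + 0)/(h + h))*h^(3/2) + 1 = (h/((2*h)))*h^(3/2) + 1 = (h*(1/(2*h)))*h^(3/2) + 1 = h^(3/2)/2 + 1 = 1 + h^(3/2)/2)
(59 + J(-35, -49)) + Z(22) = (59 - 49) + (1 + 22^(3/2)/2) = 10 + (1 + (22*√22)/2) = 10 + (1 + 11*√22) = 11 + 11*√22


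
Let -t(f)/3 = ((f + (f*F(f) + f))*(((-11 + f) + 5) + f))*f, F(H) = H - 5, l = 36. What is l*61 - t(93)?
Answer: 420343596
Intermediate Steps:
F(H) = -5 + H
t(f) = -3*f*(-6 + 2*f)*(2*f + f*(-5 + f)) (t(f) = -3*(f + (f*(-5 + f) + f))*(((-11 + f) + 5) + f)*f = -3*(f + (f + f*(-5 + f)))*((-6 + f) + f)*f = -3*(2*f + f*(-5 + f))*(-6 + 2*f)*f = -3*(-6 + 2*f)*(2*f + f*(-5 + f))*f = -3*f*(-6 + 2*f)*(2*f + f*(-5 + f)))
l*61 - t(93) = 36*61 - 6*93²*(-9 + 93 - 1*93*(-5 + 93)) = 2196 - 6*8649*(-9 + 93 - 1*93*88) = 2196 - 6*8649*(-9 + 93 - 8184) = 2196 - 6*8649*(-8100) = 2196 - 1*(-420341400) = 2196 + 420341400 = 420343596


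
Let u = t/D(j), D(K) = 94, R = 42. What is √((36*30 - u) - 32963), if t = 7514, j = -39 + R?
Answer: I*√70606126/47 ≈ 178.78*I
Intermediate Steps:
j = 3 (j = -39 + 42 = 3)
u = 3757/47 (u = 7514/94 = 7514*(1/94) = 3757/47 ≈ 79.936)
√((36*30 - u) - 32963) = √((36*30 - 1*3757/47) - 32963) = √((1080 - 3757/47) - 32963) = √(47003/47 - 32963) = √(-1502258/47) = I*√70606126/47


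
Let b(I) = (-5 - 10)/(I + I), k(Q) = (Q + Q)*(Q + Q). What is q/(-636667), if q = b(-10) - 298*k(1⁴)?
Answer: 4765/2546668 ≈ 0.0018711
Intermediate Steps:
k(Q) = 4*Q² (k(Q) = (2*Q)*(2*Q) = 4*Q²)
b(I) = -15/(2*I) (b(I) = -15*1/(2*I) = -15/(2*I))
q = -4765/4 (q = -15/2/(-10) - 1192*(1⁴)² = -15/2*(-⅒) - 1192*1² = ¾ - 1192 = -4765/4 ≈ -1191.3)
q/(-636667) = -4765/4/(-636667) = -4765/4*(-1/636667) = 4765/2546668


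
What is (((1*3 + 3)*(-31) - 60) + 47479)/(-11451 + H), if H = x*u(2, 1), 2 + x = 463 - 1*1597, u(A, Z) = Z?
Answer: -47233/12587 ≈ -3.7525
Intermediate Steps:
x = -1136 (x = -2 + (463 - 1*1597) = -2 + (463 - 1597) = -2 - 1134 = -1136)
H = -1136 (H = -1136*1 = -1136)
(((1*3 + 3)*(-31) - 60) + 47479)/(-11451 + H) = (((1*3 + 3)*(-31) - 60) + 47479)/(-11451 - 1136) = (((3 + 3)*(-31) - 60) + 47479)/(-12587) = ((6*(-31) - 60) + 47479)*(-1/12587) = ((-186 - 60) + 47479)*(-1/12587) = (-246 + 47479)*(-1/12587) = 47233*(-1/12587) = -47233/12587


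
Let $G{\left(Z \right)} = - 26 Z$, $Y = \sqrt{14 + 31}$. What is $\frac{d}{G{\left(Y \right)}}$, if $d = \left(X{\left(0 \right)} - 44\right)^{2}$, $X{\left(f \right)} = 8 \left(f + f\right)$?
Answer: $- \frac{968 \sqrt{5}}{195} \approx -11.1$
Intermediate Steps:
$Y = 3 \sqrt{5}$ ($Y = \sqrt{45} = 3 \sqrt{5} \approx 6.7082$)
$X{\left(f \right)} = 16 f$ ($X{\left(f \right)} = 8 \cdot 2 f = 16 f$)
$d = 1936$ ($d = \left(16 \cdot 0 - 44\right)^{2} = \left(0 - 44\right)^{2} = \left(-44\right)^{2} = 1936$)
$\frac{d}{G{\left(Y \right)}} = \frac{1936}{\left(-26\right) 3 \sqrt{5}} = \frac{1936}{\left(-78\right) \sqrt{5}} = 1936 \left(- \frac{\sqrt{5}}{390}\right) = - \frac{968 \sqrt{5}}{195}$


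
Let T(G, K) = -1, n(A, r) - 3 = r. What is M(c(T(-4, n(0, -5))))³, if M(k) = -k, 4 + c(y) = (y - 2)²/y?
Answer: 2197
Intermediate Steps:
n(A, r) = 3 + r
c(y) = -4 + (-2 + y)²/y (c(y) = -4 + (y - 2)²/y = -4 + (-2 + y)²/y)
M(c(T(-4, n(0, -5))))³ = (-(-4 + (-2 - 1)²/(-1)))³ = (-(-4 - 1*(-3)²))³ = (-(-4 - 1*9))³ = (-(-4 - 9))³ = (-1*(-13))³ = 13³ = 2197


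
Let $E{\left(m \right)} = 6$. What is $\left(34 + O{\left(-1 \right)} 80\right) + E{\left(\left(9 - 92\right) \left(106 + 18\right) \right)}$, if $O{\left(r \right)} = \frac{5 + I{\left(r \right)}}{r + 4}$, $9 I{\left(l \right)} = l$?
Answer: $\frac{4600}{27} \approx 170.37$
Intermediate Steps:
$I{\left(l \right)} = \frac{l}{9}$
$O{\left(r \right)} = \frac{5 + \frac{r}{9}}{4 + r}$ ($O{\left(r \right)} = \frac{5 + \frac{r}{9}}{r + 4} = \frac{5 + \frac{r}{9}}{4 + r}$)
$\left(34 + O{\left(-1 \right)} 80\right) + E{\left(\left(9 - 92\right) \left(106 + 18\right) \right)} = \left(34 + \frac{45 - 1}{9 \left(4 - 1\right)} 80\right) + 6 = \left(34 + \frac{1}{9} \cdot \frac{1}{3} \cdot 44 \cdot 80\right) + 6 = \left(34 + \frac{44}{27} \cdot 80\right) + 6 = \left(34 + \frac{3520}{27}\right) + 6 = \frac{4438}{27} + 6 = \frac{4600}{27}$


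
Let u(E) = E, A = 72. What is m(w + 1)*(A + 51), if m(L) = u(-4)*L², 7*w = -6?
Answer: -492/49 ≈ -10.041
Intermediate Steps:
w = -6/7 (w = (⅐)*(-6) = -6/7 ≈ -0.85714)
m(L) = -4*L²
m(w + 1)*(A + 51) = (-4*(-6/7 + 1)²)*(72 + 51) = -4*(⅐)²*123 = -4*1/49*123 = -4/49*123 = -492/49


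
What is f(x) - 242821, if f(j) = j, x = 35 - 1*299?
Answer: -243085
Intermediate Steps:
x = -264 (x = 35 - 299 = -264)
f(x) - 242821 = -264 - 242821 = -243085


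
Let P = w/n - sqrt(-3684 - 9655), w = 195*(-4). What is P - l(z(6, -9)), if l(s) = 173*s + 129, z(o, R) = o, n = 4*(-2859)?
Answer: -1112086/953 - I*sqrt(13339) ≈ -1166.9 - 115.49*I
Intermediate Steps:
w = -780
n = -11436
l(s) = 129 + 173*s
P = 65/953 - I*sqrt(13339) (P = -780/(-11436) - sqrt(-3684 - 9655) = -780*(-1/11436) - sqrt(-13339) = 65/953 - I*sqrt(13339) ≈ 0.068206 - 115.49*I)
P - l(z(6, -9)) = (65/953 - I*sqrt(13339)) - (129 + 173*6) = (65/953 - I*sqrt(13339)) - (129 + 1038) = (65/953 - I*sqrt(13339)) - 1*1167 = (65/953 - I*sqrt(13339)) - 1167 = -1112086/953 - I*sqrt(13339)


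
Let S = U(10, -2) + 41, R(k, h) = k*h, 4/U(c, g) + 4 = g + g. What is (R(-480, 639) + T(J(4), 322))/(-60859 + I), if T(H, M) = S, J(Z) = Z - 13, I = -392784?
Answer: 613359/907286 ≈ 0.67604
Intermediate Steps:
U(c, g) = 4/(-4 + 2*g) (U(c, g) = 4/(-4 + (g + g)) = 4/(-4 + 2*g))
J(Z) = -13 + Z
R(k, h) = h*k
S = 81/2 (S = 2/(-2 - 2) + 41 = 2/(-4) + 41 = 2*(-1/4) + 41 = -1/2 + 41 = 81/2 ≈ 40.500)
T(H, M) = 81/2
(R(-480, 639) + T(J(4), 322))/(-60859 + I) = (639*(-480) + 81/2)/(-60859 - 392784) = (-306720 + 81/2)/(-453643) = -613359/2*(-1/453643) = 613359/907286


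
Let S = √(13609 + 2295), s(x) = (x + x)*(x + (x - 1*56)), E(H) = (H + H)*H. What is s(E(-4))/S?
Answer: 64*√994/497 ≈ 4.0599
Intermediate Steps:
E(H) = 2*H² (E(H) = (2*H)*H = 2*H²)
s(x) = 2*x*(-56 + 2*x) (s(x) = (2*x)*(x + (x - 56)) = (2*x)*(x + (-56 + x)) = (2*x)*(-56 + 2*x) = 2*x*(-56 + 2*x))
S = 4*√994 (S = √15904 = 4*√994 ≈ 126.11)
s(E(-4))/S = (4*(2*(-4)²)*(-28 + 2*(-4)²))/((4*√994)) = (4*(2*16)*(-28 + 2*16))*(√994/3976) = (4*32*(-28 + 32))*(√994/3976) = (4*32*4)*(√994/3976) = 512*(√994/3976) = 64*√994/497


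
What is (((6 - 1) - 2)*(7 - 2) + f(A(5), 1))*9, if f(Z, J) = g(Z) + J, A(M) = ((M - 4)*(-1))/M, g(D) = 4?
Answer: 180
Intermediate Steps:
A(M) = (4 - M)/M (A(M) = ((-4 + M)*(-1))/M = (4 - M)/M)
f(Z, J) = 4 + J
(((6 - 1) - 2)*(7 - 2) + f(A(5), 1))*9 = (((6 - 1) - 2)*(7 - 2) + (4 + 1))*9 = ((5 - 2)*5 + 5)*9 = (3*5 + 5)*9 = (15 + 5)*9 = 20*9 = 180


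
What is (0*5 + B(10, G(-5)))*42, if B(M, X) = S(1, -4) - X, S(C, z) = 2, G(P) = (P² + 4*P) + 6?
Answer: -378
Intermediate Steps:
G(P) = 6 + P² + 4*P
B(M, X) = 2 - X
(0*5 + B(10, G(-5)))*42 = (0*5 + (2 - (6 + (-5)² + 4*(-5))))*42 = (0 + (2 - (6 + 25 - 20)))*42 = (0 + (2 - 1*11))*42 = (0 + (2 - 11))*42 = (0 - 9)*42 = -9*42 = -378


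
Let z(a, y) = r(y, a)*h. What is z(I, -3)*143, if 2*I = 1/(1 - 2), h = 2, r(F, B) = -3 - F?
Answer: 0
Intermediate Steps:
I = -½ (I = 1/(2*(1 - 2)) = (½)/(-1) = (½)*(-1) = -½ ≈ -0.50000)
z(a, y) = -6 - 2*y (z(a, y) = (-3 - y)*2 = -6 - 2*y)
z(I, -3)*143 = (-6 - 2*(-3))*143 = (-6 + 6)*143 = 0*143 = 0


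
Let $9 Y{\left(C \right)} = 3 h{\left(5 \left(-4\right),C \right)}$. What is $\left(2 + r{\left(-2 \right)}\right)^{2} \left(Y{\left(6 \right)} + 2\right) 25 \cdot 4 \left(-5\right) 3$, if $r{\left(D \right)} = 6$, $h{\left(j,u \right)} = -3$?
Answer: $-96000$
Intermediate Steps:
$Y{\left(C \right)} = -1$ ($Y{\left(C \right)} = \frac{3 \left(-3\right)}{9} = \frac{1}{9} \left(-9\right) = -1$)
$\left(2 + r{\left(-2 \right)}\right)^{2} \left(Y{\left(6 \right)} + 2\right) 25 \cdot 4 \left(-5\right) 3 = \left(2 + 6\right)^{2} \left(-1 + 2\right) 25 \cdot 4 \left(-5\right) 3 = 8^{2} \cdot 1 \cdot 25 \left(\left(-20\right) 3\right) = 64 \cdot 1 \cdot 25 \left(-60\right) = 64 \cdot 25 \left(-60\right) = 1600 \left(-60\right) = -96000$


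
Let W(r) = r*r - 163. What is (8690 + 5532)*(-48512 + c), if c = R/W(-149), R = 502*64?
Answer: -7602194657408/11019 ≈ -6.8992e+8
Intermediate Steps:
R = 32128
W(r) = -163 + r² (W(r) = r² - 163 = -163 + r²)
c = 16064/11019 (c = 32128/(-163 + (-149)²) = 32128/(-163 + 22201) = 32128/22038 = 32128*(1/22038) = 16064/11019 ≈ 1.4578)
(8690 + 5532)*(-48512 + c) = (8690 + 5532)*(-48512 + 16064/11019) = 14222*(-534537664/11019) = -7602194657408/11019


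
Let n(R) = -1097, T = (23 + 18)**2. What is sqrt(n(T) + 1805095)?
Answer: sqrt(1803998) ≈ 1343.1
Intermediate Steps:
T = 1681 (T = 41**2 = 1681)
sqrt(n(T) + 1805095) = sqrt(-1097 + 1805095) = sqrt(1803998)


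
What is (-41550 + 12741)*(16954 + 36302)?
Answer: -1534252104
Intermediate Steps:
(-41550 + 12741)*(16954 + 36302) = -28809*53256 = -1534252104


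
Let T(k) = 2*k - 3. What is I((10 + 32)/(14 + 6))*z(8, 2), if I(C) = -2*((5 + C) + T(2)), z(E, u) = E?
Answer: -648/5 ≈ -129.60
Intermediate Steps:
T(k) = -3 + 2*k
I(C) = -12 - 2*C (I(C) = -2*((5 + C) + (-3 + 2*2)) = -2*((5 + C) + (-3 + 4)) = -2*((5 + C) + 1) = -2*(6 + C) = -12 - 2*C)
I((10 + 32)/(14 + 6))*z(8, 2) = (-12 - 2*(10 + 32)/(14 + 6))*8 = (-12 - 84/20)*8 = (-12 - 2*21/10)*8 = (-12 - 21/5)*8 = -81/5*8 = -648/5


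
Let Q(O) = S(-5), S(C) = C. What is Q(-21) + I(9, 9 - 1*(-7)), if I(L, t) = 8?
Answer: 3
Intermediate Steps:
Q(O) = -5
Q(-21) + I(9, 9 - 1*(-7)) = -5 + 8 = 3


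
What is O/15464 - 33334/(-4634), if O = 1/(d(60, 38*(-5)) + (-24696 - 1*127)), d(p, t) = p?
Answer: 911768310861/126751495592 ≈ 7.1934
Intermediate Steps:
O = -1/24763 (O = 1/(60 + (-24696 - 1*127)) = 1/(60 + (-24696 - 127)) = 1/(60 - 24823) = 1/(-24763) = -1/24763 ≈ -4.0383e-5)
O/15464 - 33334/(-4634) = -1/24763/15464 - 33334/(-4634) = -1/24763*1/15464 - 33334*(-1/4634) = -1/382935032 + 2381/331 = 911768310861/126751495592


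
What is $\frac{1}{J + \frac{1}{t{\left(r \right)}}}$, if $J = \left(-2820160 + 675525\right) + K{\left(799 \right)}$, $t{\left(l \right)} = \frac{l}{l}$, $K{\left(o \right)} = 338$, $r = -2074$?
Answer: $- \frac{1}{2144296} \approx -4.6635 \cdot 10^{-7}$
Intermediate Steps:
$t{\left(l \right)} = 1$
$J = -2144297$ ($J = \left(-2820160 + 675525\right) + 338 = -2144635 + 338 = -2144297$)
$\frac{1}{J + \frac{1}{t{\left(r \right)}}} = \frac{1}{-2144297 + 1^{-1}} = \frac{1}{-2144297 + 1} = \frac{1}{-2144296} = - \frac{1}{2144296}$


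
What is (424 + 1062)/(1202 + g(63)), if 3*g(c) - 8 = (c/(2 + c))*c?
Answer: 289770/238879 ≈ 1.2130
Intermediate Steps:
g(c) = 8/3 + c**2/(3*(2 + c)) (g(c) = 8/3 + ((c/(2 + c))*c)/3 = 8/3 + (c**2/(2 + c))/3 = 8/3 + c**2/(3*(2 + c)))
(424 + 1062)/(1202 + g(63)) = (424 + 1062)/(1202 + (16 + 63**2 + 8*63)/(3*(2 + 63))) = 1486/(1202 + (1/3)*(16 + 3969 + 504)/65) = 1486/(1202 + (1/3)*(1/65)*4489) = 1486/(1202 + 4489/195) = 1486/(238879/195) = 1486*(195/238879) = 289770/238879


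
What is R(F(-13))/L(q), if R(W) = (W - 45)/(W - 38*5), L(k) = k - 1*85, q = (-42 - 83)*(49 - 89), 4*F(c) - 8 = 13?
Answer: 159/3632185 ≈ 4.3775e-5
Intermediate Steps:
F(c) = 21/4 (F(c) = 2 + (¼)*13 = 2 + 13/4 = 21/4)
q = 5000 (q = -125*(-40) = 5000)
L(k) = -85 + k (L(k) = k - 85 = -85 + k)
R(W) = (-45 + W)/(-190 + W) (R(W) = (-45 + W)/(W - 190) = (-45 + W)/(-190 + W))
R(F(-13))/L(q) = ((-45 + 21/4)/(-190 + 21/4))/(-85 + 5000) = (-159/4/(-739/4))/4915 = -4/739*(-159/4)*(1/4915) = (159/739)*(1/4915) = 159/3632185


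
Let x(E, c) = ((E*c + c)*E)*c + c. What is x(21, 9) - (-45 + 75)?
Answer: 37401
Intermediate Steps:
x(E, c) = c + E*c*(c + E*c) (x(E, c) = ((c + E*c)*E)*c + c = (E*(c + E*c))*c + c = E*c*(c + E*c) + c = c + E*c*(c + E*c))
x(21, 9) - (-45 + 75) = 9*(1 + 21*9 + 9*21**2) - (-45 + 75) = 9*(1 + 189 + 9*441) - 1*30 = 9*(1 + 189 + 3969) - 30 = 9*4159 - 30 = 37431 - 30 = 37401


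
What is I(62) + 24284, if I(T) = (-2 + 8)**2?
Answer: 24320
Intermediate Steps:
I(T) = 36 (I(T) = 6**2 = 36)
I(62) + 24284 = 36 + 24284 = 24320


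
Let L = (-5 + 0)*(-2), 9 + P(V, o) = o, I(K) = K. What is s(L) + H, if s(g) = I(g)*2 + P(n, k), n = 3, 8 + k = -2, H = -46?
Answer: -45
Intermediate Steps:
k = -10 (k = -8 - 2 = -10)
P(V, o) = -9 + o
L = 10 (L = -5*(-2) = 10)
s(g) = -19 + 2*g (s(g) = g*2 + (-9 - 10) = 2*g - 19 = -19 + 2*g)
s(L) + H = (-19 + 2*10) - 46 = (-19 + 20) - 46 = 1 - 46 = -45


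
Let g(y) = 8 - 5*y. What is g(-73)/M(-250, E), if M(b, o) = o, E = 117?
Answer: 373/117 ≈ 3.1880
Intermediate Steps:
g(-73)/M(-250, E) = (8 - 5*(-73))/117 = (8 + 365)*(1/117) = 373*(1/117) = 373/117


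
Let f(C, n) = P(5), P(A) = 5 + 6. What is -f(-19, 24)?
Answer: -11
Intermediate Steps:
P(A) = 11
f(C, n) = 11
-f(-19, 24) = -1*11 = -11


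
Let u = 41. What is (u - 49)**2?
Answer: 64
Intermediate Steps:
(u - 49)**2 = (41 - 49)**2 = (-8)**2 = 64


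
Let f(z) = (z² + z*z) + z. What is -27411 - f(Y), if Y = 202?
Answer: -109221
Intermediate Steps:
f(z) = z + 2*z² (f(z) = (z² + z²) + z = 2*z² + z = z + 2*z²)
-27411 - f(Y) = -27411 - 202*(1 + 2*202) = -27411 - 202*(1 + 404) = -27411 - 202*405 = -27411 - 1*81810 = -27411 - 81810 = -109221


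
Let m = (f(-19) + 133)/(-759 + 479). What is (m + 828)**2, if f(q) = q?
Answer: 13424234769/19600 ≈ 6.8491e+5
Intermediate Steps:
m = -57/140 (m = (-19 + 133)/(-759 + 479) = 114/(-280) = 114*(-1/280) = -57/140 ≈ -0.40714)
(m + 828)**2 = (-57/140 + 828)**2 = (115863/140)**2 = 13424234769/19600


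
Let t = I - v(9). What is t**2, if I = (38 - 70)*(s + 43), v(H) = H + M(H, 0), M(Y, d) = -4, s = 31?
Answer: 5631129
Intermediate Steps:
v(H) = -4 + H (v(H) = H - 4 = -4 + H)
I = -2368 (I = (38 - 70)*(31 + 43) = -32*74 = -2368)
t = -2373 (t = -2368 - (-4 + 9) = -2368 - 1*5 = -2368 - 5 = -2373)
t**2 = (-2373)**2 = 5631129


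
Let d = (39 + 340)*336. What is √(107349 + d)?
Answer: 3*√26077 ≈ 484.45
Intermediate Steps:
d = 127344 (d = 379*336 = 127344)
√(107349 + d) = √(107349 + 127344) = √234693 = 3*√26077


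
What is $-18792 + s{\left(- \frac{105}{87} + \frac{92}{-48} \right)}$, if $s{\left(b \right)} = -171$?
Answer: $-18963$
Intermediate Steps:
$-18792 + s{\left(- \frac{105}{87} + \frac{92}{-48} \right)} = -18792 - 171 = -18963$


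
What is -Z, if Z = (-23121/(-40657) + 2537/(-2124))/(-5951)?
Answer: -915895/8710193052 ≈ -0.00010515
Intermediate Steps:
Z = 915895/8710193052 (Z = (-23121*(-1/40657) + 2537*(-1/2124))*(-1/5951) = (23121/40657 - 43/36)*(-1/5951) = -915895/1463652*(-1/5951) = 915895/8710193052 ≈ 0.00010515)
-Z = -1*915895/8710193052 = -915895/8710193052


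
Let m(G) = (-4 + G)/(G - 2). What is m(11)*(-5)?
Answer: -35/9 ≈ -3.8889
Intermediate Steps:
m(G) = (-4 + G)/(-2 + G)
m(11)*(-5) = ((-4 + 11)/(-2 + 11))*(-5) = (7/9)*(-5) = -35/9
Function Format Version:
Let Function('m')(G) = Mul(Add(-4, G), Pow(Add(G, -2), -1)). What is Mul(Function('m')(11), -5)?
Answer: Rational(-35, 9) ≈ -3.8889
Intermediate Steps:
Function('m')(G) = Mul(Pow(Add(-2, G), -1), Add(-4, G)) (Function('m')(G) = Mul(Add(-4, G), Pow(Add(-2, G), -1)) = Mul(Pow(Add(-2, G), -1), Add(-4, G)))
Mul(Function('m')(11), -5) = Mul(Mul(Pow(Add(-2, 11), -1), Add(-4, 11)), -5) = Mul(Mul(Pow(9, -1), 7), -5) = Mul(Mul(Rational(1, 9), 7), -5) = Mul(Rational(7, 9), -5) = Rational(-35, 9)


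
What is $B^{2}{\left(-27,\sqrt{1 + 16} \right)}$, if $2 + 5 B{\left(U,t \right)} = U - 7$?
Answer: $\frac{1296}{25} \approx 51.84$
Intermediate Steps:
$B{\left(U,t \right)} = - \frac{9}{5} + \frac{U}{5}$ ($B{\left(U,t \right)} = - \frac{2}{5} + \frac{U - 7}{5} = - \frac{2}{5} + \frac{-7 + U}{5} = - \frac{2}{5} + \left(- \frac{7}{5} + \frac{U}{5}\right) = - \frac{9}{5} + \frac{U}{5}$)
$B^{2}{\left(-27,\sqrt{1 + 16} \right)} = \left(- \frac{9}{5} + \frac{1}{5} \left(-27\right)\right)^{2} = \left(- \frac{9}{5} - \frac{27}{5}\right)^{2} = \left(- \frac{36}{5}\right)^{2} = \frac{1296}{25}$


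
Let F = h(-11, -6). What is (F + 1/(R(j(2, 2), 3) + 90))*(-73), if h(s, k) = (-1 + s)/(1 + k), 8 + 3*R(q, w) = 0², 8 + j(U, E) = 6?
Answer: -230607/1310 ≈ -176.04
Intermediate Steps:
j(U, E) = -2 (j(U, E) = -8 + 6 = -2)
R(q, w) = -8/3 (R(q, w) = -8/3 + (⅓)*0² = -8/3 + (⅓)*0 = -8/3 + 0 = -8/3)
h(s, k) = (-1 + s)/(1 + k)
F = 12/5 (F = (-1 - 11)/(1 - 6) = -12/(-5) = -⅕*(-12) = 12/5 ≈ 2.4000)
(F + 1/(R(j(2, 2), 3) + 90))*(-73) = (12/5 + 1/(-8/3 + 90))*(-73) = (12/5 + 1/(262/3))*(-73) = (12/5 + 3/262)*(-73) = (3159/1310)*(-73) = -230607/1310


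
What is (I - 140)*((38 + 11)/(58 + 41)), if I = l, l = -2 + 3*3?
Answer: -6517/99 ≈ -65.828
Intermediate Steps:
l = 7 (l = -2 + 9 = 7)
I = 7
(I - 140)*((38 + 11)/(58 + 41)) = (7 - 140)*((38 + 11)/(58 + 41)) = -6517/99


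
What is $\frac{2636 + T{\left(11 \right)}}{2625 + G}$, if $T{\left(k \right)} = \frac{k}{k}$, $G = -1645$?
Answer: $\frac{2637}{980} \approx 2.6908$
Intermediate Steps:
$T{\left(k \right)} = 1$
$\frac{2636 + T{\left(11 \right)}}{2625 + G} = \frac{2636 + 1}{2625 - 1645} = \frac{2637}{980}$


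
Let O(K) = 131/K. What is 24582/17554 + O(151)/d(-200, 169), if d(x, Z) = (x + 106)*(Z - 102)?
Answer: 174441293/124580738 ≈ 1.4002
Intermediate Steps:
d(x, Z) = (-102 + Z)*(106 + x) (d(x, Z) = (106 + x)*(-102 + Z) = (-102 + Z)*(106 + x))
24582/17554 + O(151)/d(-200, 169) = 24582/17554 + (131/151)/(-10812 - 102*(-200) + 106*169 + 169*(-200)) = 24582*(1/17554) + (131*(1/151))/(-10812 + 20400 + 17914 - 33800) = 12291/8777 + (131/151)/(-6298) = 12291/8777 + (131/151)*(-1/6298) = 12291/8777 - 131/950998 = 174441293/124580738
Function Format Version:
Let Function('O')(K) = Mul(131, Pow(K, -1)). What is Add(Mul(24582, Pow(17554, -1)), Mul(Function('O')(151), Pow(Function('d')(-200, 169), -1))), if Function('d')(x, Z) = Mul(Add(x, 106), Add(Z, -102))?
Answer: Rational(174441293, 124580738) ≈ 1.4002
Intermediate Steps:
Function('d')(x, Z) = Mul(Add(-102, Z), Add(106, x)) (Function('d')(x, Z) = Mul(Add(106, x), Add(-102, Z)) = Mul(Add(-102, Z), Add(106, x)))
Add(Mul(24582, Pow(17554, -1)), Mul(Function('O')(151), Pow(Function('d')(-200, 169), -1))) = Add(Mul(24582, Pow(17554, -1)), Mul(Mul(131, Pow(151, -1)), Pow(Add(-10812, Mul(-102, -200), Mul(106, 169), Mul(169, -200)), -1))) = Add(Mul(24582, Rational(1, 17554)), Mul(Mul(131, Rational(1, 151)), Pow(Add(-10812, 20400, 17914, -33800), -1))) = Add(Rational(12291, 8777), Mul(Rational(131, 151), Pow(-6298, -1))) = Add(Rational(12291, 8777), Mul(Rational(131, 151), Rational(-1, 6298))) = Add(Rational(12291, 8777), Rational(-131, 950998)) = Rational(174441293, 124580738)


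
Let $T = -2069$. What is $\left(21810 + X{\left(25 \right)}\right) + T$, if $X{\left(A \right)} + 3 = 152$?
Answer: $19890$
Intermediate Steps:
$X{\left(A \right)} = 149$ ($X{\left(A \right)} = -3 + 152 = 149$)
$\left(21810 + X{\left(25 \right)}\right) + T = \left(21810 + 149\right) - 2069 = 21959 - 2069 = 19890$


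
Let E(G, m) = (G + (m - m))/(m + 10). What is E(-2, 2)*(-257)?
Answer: 257/6 ≈ 42.833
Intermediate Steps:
E(G, m) = G/(10 + m) (E(G, m) = (G + 0)/(10 + m) = G/(10 + m))
E(-2, 2)*(-257) = -2/(10 + 2)*(-257) = -2/12*(-257) = -2*1/12*(-257) = -⅙*(-257) = 257/6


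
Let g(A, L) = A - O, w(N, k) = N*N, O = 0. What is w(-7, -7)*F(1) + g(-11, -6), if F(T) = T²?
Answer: 38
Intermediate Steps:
w(N, k) = N²
g(A, L) = A (g(A, L) = A - 1*0 = A + 0 = A)
w(-7, -7)*F(1) + g(-11, -6) = (-7)²*1² - 11 = 49*1 - 11 = 49 - 11 = 38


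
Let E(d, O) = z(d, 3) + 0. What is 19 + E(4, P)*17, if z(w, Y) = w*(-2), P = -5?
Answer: -117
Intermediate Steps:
z(w, Y) = -2*w
E(d, O) = -2*d (E(d, O) = -2*d + 0 = -2*d)
19 + E(4, P)*17 = 19 - 2*4*17 = 19 - 8*17 = 19 - 136 = -117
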